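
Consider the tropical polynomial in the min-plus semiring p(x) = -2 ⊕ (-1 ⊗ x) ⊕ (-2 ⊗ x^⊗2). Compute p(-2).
p(-2) = -6

A tropical monomial a ⊗ x^⊗i evaluates to a + i · x. Evaluating each term at x = -2:
  Term 0 contributes -2 + 0 · -2 = -2
  Term 1 contributes -1 + 1 · -2 = -3
  Term 2 contributes -2 + 2 · -2 = -6
p(-2) = ⊕ of these = min[-2, -3, -6] = -6.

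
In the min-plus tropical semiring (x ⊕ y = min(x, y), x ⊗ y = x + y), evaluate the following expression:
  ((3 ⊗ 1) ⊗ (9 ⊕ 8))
((3 ⊗ 1) ⊗ (9 ⊕ 8)) = 12

Expand innermost to outermost. Recall ⊕ takes the minimum of its arguments and ⊗ takes their sum. Working out the expression ((3 ⊗ 1) ⊗ (9 ⊕ 8)) gives 12.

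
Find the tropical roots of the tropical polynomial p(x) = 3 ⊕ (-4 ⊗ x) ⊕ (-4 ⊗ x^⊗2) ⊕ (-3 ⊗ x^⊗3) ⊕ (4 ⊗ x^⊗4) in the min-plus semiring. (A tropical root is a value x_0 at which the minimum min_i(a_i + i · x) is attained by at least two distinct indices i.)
Roots: {-7, -1, 0, 7}

Each tropical root is a break point of the lower envelope of the lines y = a_i + i · x (there are 5 lines, with slopes 0, 1, ..., 4). Only the lines that attain the minimum somewhere contribute to roots; other lines are dominated. Here the surviving (envelope) indices are i = 4, i = 3, i = 2, i = 1, i = 0.
Intersections between consecutive envelope lines give the roots: for adjacent envelope indices i < j the intersection is x = (a_i − a_j) / (j − i). Reading off the sorted break points: {-7, -1, 0, 7}.
Verification: at each break x_0, at least two indices attain the minimum of min_i(a_i + i · x_0).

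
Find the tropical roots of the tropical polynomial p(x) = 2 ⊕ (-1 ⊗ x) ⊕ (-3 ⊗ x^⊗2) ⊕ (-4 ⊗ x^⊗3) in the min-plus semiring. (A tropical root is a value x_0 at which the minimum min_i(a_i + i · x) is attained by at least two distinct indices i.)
Roots: {1, 2, 3}

Each tropical root is a break point of the lower envelope of the lines y = a_i + i · x (there are 4 lines, with slopes 0, 1, ..., 3). Only the lines that attain the minimum somewhere contribute to roots; other lines are dominated. Here the surviving (envelope) indices are i = 3, i = 2, i = 1, i = 0.
Intersections between consecutive envelope lines give the roots: for adjacent envelope indices i < j the intersection is x = (a_i − a_j) / (j − i). Reading off the sorted break points: {1, 2, 3}.
Verification: at each break x_0, at least two indices attain the minimum of min_i(a_i + i · x_0).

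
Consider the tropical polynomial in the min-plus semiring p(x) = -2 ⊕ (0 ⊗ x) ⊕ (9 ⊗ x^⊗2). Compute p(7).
p(7) = -2

A tropical monomial a ⊗ x^⊗i evaluates to a + i · x. Evaluating each term at x = 7:
  Term 0 contributes -2 + 0 · 7 = -2
  Term 1 contributes 0 + 1 · 7 = 7
  Term 2 contributes 9 + 2 · 7 = 23
p(7) = ⊕ of these = min[-2, 7, 23] = -2.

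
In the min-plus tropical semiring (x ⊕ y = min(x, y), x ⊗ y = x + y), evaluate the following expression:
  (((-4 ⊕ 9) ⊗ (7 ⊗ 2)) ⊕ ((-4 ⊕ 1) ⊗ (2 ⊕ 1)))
(((-4 ⊕ 9) ⊗ (7 ⊗ 2)) ⊕ ((-4 ⊕ 1) ⊗ (2 ⊕ 1))) = -3

Expand innermost to outermost. Recall ⊕ takes the minimum of its arguments and ⊗ takes their sum. Working out the expression (((-4 ⊕ 9) ⊗ (7 ⊗ 2)) ⊕ ((-4 ⊕ 1) ⊗ (2 ⊕ 1))) gives -3.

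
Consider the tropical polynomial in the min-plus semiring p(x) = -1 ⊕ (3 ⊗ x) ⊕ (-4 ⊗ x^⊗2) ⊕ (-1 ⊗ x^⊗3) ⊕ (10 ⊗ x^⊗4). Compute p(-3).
p(-3) = -10

A tropical monomial a ⊗ x^⊗i evaluates to a + i · x. Evaluating each term at x = -3:
  Term 0 contributes -1 + 0 · -3 = -1
  Term 1 contributes 3 + 1 · -3 = 0
  Term 2 contributes -4 + 2 · -3 = -10
  Term 3 contributes -1 + 3 · -3 = -10
  Term 4 contributes 10 + 4 · -3 = -2
p(-3) = ⊕ of these = min[-1, 0, -10, -10, -2] = -10.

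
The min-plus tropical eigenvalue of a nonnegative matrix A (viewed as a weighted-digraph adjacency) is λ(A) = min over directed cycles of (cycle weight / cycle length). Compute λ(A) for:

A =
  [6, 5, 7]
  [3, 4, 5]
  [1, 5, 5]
λ(A) = 11/3

Enumerate directed cycles and compute their means (weight / length). Sample:
  cycle 0 → 0: weight = 6, length = 1, mean = 6/1 ≈ 6.000
  cycle 1 → 1: weight = 4, length = 1, mean = 4/1 ≈ 4.000
  cycle 2 → 2: weight = 5, length = 1, mean = 5/1 ≈ 5.000
  cycle 0 → 1 → 0: weight = 8, length = 2, mean = 8/2 ≈ 4.000
  cycle 0 → 2 → 0: weight = 8, length = 2, mean = 8/2 ≈ 4.000
  cycle 1 → 0 → 1: weight = 8, length = 2, mean = 8/2 ≈ 4.000
Minimum mean = 3.667, attained e.g. along the cycle 0 → 1 → 2 → 0 with weight 11 and length 3. So λ(A) = 11/3 = 11/3.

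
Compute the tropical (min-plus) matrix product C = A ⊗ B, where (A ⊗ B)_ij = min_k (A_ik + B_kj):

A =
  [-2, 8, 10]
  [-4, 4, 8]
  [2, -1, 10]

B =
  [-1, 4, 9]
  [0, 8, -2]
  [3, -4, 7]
A ⊗ B =
  [-3, 2, 6]
  [-5, 0, 2]
  [-1, 6, -3]

Apply the min-plus product entry-by-entry:
  C[0][0] = min over k of (A[0][0] + B[0][0] = -2 + -1 = -3, A[0][1] + B[1][0] = 8 + 0 = 8, A[0][2] + B[2][0] = 10 + 3 = 13) = -3 (attained at k = 0)
  C[0][1] = min over k of (A[0][0] + B[0][1] = -2 + 4 = 2, A[0][1] + B[1][1] = 8 + 8 = 16, A[0][2] + B[2][1] = 10 + -4 = 6) = 2 (attained at k = 0)
  C[0][2] = min over k of (A[0][0] + B[0][2] = -2 + 9 = 7, A[0][1] + B[1][2] = 8 + -2 = 6, A[0][2] + B[2][2] = 10 + 7 = 17) = 6 (attained at k = 1)
  C[1][0] = min over k of (A[1][0] + B[0][0] = -4 + -1 = -5, A[1][1] + B[1][0] = 4 + 0 = 4, A[1][2] + B[2][0] = 8 + 3 = 11) = -5 (attained at k = 0)
  C[1][1] = min over k of (A[1][0] + B[0][1] = -4 + 4 = 0, A[1][1] + B[1][1] = 4 + 8 = 12, A[1][2] + B[2][1] = 8 + -4 = 4) = 0 (attained at k = 0)
  C[1][2] = min over k of (A[1][0] + B[0][2] = -4 + 9 = 5, A[1][1] + B[1][2] = 4 + -2 = 2, A[1][2] + B[2][2] = 8 + 7 = 15) = 2 (attained at k = 1)
  C[2][0] = min over k of (A[2][0] + B[0][0] = 2 + -1 = 1, A[2][1] + B[1][0] = -1 + 0 = -1, A[2][2] + B[2][0] = 10 + 3 = 13) = -1 (attained at k = 1)
  C[2][1] = min over k of (A[2][0] + B[0][1] = 2 + 4 = 6, A[2][1] + B[1][1] = -1 + 8 = 7, A[2][2] + B[2][1] = 10 + -4 = 6) = 6 (attained at k = 0)
  C[2][2] = min over k of (A[2][0] + B[0][2] = 2 + 9 = 11, A[2][1] + B[1][2] = -1 + -2 = -3, A[2][2] + B[2][2] = 10 + 7 = 17) = -3 (attained at k = 1)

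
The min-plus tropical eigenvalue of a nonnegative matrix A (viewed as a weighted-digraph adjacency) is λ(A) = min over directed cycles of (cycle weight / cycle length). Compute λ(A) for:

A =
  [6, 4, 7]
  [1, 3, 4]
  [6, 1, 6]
λ(A) = 5/2

Enumerate directed cycles and compute their means (weight / length). Sample:
  cycle 0 → 0: weight = 6, length = 1, mean = 6/1 ≈ 6.000
  cycle 1 → 1: weight = 3, length = 1, mean = 3/1 ≈ 3.000
  cycle 2 → 2: weight = 6, length = 1, mean = 6/1 ≈ 6.000
  cycle 0 → 1 → 0: weight = 5, length = 2, mean = 5/2 ≈ 2.500
  cycle 0 → 2 → 0: weight = 13, length = 2, mean = 13/2 ≈ 6.500
  cycle 1 → 0 → 1: weight = 5, length = 2, mean = 5/2 ≈ 2.500
Minimum mean = 2.500, attained e.g. along the cycle 0 → 1 → 0 with weight 5 and length 2. So λ(A) = 5/2 = 5/2.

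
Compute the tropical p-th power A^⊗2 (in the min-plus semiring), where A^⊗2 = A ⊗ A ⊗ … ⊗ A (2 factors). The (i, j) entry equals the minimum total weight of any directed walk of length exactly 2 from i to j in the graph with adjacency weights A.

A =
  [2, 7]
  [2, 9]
A^⊗2 =
  [4, 9]
  [4, 9]

Each entry (A^⊗2)_ij equals the minimum over all length-2 walks i = v_0 → v_1 → … → v_2 = j of Σ_t A[v_t][v_{t+1}]. For example, for (i, j) = (0, 1) we minimise over 2 possible intermediate vertex sequences; the minimum is 9, attained along the walk 0 → 0 → 1.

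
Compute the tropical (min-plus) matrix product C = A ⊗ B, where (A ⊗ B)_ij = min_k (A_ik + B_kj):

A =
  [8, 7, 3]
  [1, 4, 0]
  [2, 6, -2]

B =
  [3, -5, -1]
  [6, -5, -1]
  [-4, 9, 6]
A ⊗ B =
  [-1, 2, 6]
  [-4, -4, 0]
  [-6, -3, 1]

Apply the min-plus product entry-by-entry:
  C[0][0] = min over k of (A[0][0] + B[0][0] = 8 + 3 = 11, A[0][1] + B[1][0] = 7 + 6 = 13, A[0][2] + B[2][0] = 3 + -4 = -1) = -1 (attained at k = 2)
  C[0][1] = min over k of (A[0][0] + B[0][1] = 8 + -5 = 3, A[0][1] + B[1][1] = 7 + -5 = 2, A[0][2] + B[2][1] = 3 + 9 = 12) = 2 (attained at k = 1)
  C[0][2] = min over k of (A[0][0] + B[0][2] = 8 + -1 = 7, A[0][1] + B[1][2] = 7 + -1 = 6, A[0][2] + B[2][2] = 3 + 6 = 9) = 6 (attained at k = 1)
  C[1][0] = min over k of (A[1][0] + B[0][0] = 1 + 3 = 4, A[1][1] + B[1][0] = 4 + 6 = 10, A[1][2] + B[2][0] = 0 + -4 = -4) = -4 (attained at k = 2)
  C[1][1] = min over k of (A[1][0] + B[0][1] = 1 + -5 = -4, A[1][1] + B[1][1] = 4 + -5 = -1, A[1][2] + B[2][1] = 0 + 9 = 9) = -4 (attained at k = 0)
  C[1][2] = min over k of (A[1][0] + B[0][2] = 1 + -1 = 0, A[1][1] + B[1][2] = 4 + -1 = 3, A[1][2] + B[2][2] = 0 + 6 = 6) = 0 (attained at k = 0)
  C[2][0] = min over k of (A[2][0] + B[0][0] = 2 + 3 = 5, A[2][1] + B[1][0] = 6 + 6 = 12, A[2][2] + B[2][0] = -2 + -4 = -6) = -6 (attained at k = 2)
  C[2][1] = min over k of (A[2][0] + B[0][1] = 2 + -5 = -3, A[2][1] + B[1][1] = 6 + -5 = 1, A[2][2] + B[2][1] = -2 + 9 = 7) = -3 (attained at k = 0)
  C[2][2] = min over k of (A[2][0] + B[0][2] = 2 + -1 = 1, A[2][1] + B[1][2] = 6 + -1 = 5, A[2][2] + B[2][2] = -2 + 6 = 4) = 1 (attained at k = 0)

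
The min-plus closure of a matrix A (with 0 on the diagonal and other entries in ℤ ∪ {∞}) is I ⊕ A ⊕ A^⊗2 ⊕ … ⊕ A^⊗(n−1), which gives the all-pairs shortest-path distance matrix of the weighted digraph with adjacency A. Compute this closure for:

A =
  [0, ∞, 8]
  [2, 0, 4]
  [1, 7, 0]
Closure =
  [0, 15, 8]
  [2, 0, 4]
  [1, 7, 0]

This is the Floyd-Warshall all-pairs shortest-path computation. For each intermediate vertex k = 0, 1, …, 2, update dist[i][j] ← min(dist[i][j], dist[i][k] + dist[k][j]). The final matrix gives, for each (i, j), the minimum total weight of any directed path from i to j (possibly empty when i = j).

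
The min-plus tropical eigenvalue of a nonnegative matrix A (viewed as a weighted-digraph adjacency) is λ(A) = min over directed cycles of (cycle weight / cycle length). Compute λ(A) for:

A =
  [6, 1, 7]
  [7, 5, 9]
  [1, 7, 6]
λ(A) = 11/3

Enumerate directed cycles and compute their means (weight / length). Sample:
  cycle 0 → 0: weight = 6, length = 1, mean = 6/1 ≈ 6.000
  cycle 1 → 1: weight = 5, length = 1, mean = 5/1 ≈ 5.000
  cycle 2 → 2: weight = 6, length = 1, mean = 6/1 ≈ 6.000
  cycle 0 → 1 → 0: weight = 8, length = 2, mean = 8/2 ≈ 4.000
  cycle 0 → 2 → 0: weight = 8, length = 2, mean = 8/2 ≈ 4.000
  cycle 1 → 0 → 1: weight = 8, length = 2, mean = 8/2 ≈ 4.000
Minimum mean = 3.667, attained e.g. along the cycle 0 → 1 → 2 → 0 with weight 11 and length 3. So λ(A) = 11/3 = 11/3.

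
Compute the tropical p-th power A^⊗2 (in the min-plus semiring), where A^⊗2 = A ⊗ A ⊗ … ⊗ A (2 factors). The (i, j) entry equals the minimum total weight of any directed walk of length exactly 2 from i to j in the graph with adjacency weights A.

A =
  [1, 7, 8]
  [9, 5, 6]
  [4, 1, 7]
A^⊗2 =
  [2, 8, 9]
  [10, 7, 11]
  [5, 6, 7]

Each entry (A^⊗2)_ij equals the minimum over all length-2 walks i = v_0 → v_1 → … → v_2 = j of Σ_t A[v_t][v_{t+1}]. For example, for (i, j) = (0, 2) we minimise over 3 possible intermediate vertex sequences; the minimum is 9, attained along the walk 0 → 0 → 2.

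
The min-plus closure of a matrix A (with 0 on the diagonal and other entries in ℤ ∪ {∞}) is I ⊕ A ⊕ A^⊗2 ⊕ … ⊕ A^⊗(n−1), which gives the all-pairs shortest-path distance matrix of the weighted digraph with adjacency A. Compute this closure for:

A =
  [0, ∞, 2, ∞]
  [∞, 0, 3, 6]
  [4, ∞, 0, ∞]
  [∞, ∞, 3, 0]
Closure =
  [0, ∞, 2, ∞]
  [7, 0, 3, 6]
  [4, ∞, 0, ∞]
  [7, ∞, 3, 0]

This is the Floyd-Warshall all-pairs shortest-path computation. For each intermediate vertex k = 0, 1, …, 3, update dist[i][j] ← min(dist[i][j], dist[i][k] + dist[k][j]). The final matrix gives, for each (i, j), the minimum total weight of any directed path from i to j (possibly empty when i = j).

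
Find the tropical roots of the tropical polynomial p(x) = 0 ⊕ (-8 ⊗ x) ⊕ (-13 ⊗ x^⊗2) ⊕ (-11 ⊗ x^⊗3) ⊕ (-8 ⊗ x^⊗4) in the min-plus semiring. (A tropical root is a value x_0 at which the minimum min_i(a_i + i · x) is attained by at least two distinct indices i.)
Roots: {-3, -2, 5, 8}

Each tropical root is a break point of the lower envelope of the lines y = a_i + i · x (there are 5 lines, with slopes 0, 1, ..., 4). Only the lines that attain the minimum somewhere contribute to roots; other lines are dominated. Here the surviving (envelope) indices are i = 4, i = 3, i = 2, i = 1, i = 0.
Intersections between consecutive envelope lines give the roots: for adjacent envelope indices i < j the intersection is x = (a_i − a_j) / (j − i). Reading off the sorted break points: {-3, -2, 5, 8}.
Verification: at each break x_0, at least two indices attain the minimum of min_i(a_i + i · x_0).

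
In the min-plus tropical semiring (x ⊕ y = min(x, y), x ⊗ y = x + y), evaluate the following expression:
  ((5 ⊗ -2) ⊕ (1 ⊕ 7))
((5 ⊗ -2) ⊕ (1 ⊕ 7)) = 1

Expand innermost to outermost. Recall ⊕ takes the minimum of its arguments and ⊗ takes their sum. Working out the expression ((5 ⊗ -2) ⊕ (1 ⊕ 7)) gives 1.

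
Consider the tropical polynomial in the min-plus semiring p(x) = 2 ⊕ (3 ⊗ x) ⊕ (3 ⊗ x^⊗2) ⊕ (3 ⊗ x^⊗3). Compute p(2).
p(2) = 2

A tropical monomial a ⊗ x^⊗i evaluates to a + i · x. Evaluating each term at x = 2:
  Term 0 contributes 2 + 0 · 2 = 2
  Term 1 contributes 3 + 1 · 2 = 5
  Term 2 contributes 3 + 2 · 2 = 7
  Term 3 contributes 3 + 3 · 2 = 9
p(2) = ⊕ of these = min[2, 5, 7, 9] = 2.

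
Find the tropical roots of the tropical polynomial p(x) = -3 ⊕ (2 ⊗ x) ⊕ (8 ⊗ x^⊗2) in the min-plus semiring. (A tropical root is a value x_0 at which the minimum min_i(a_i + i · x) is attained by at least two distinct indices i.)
Roots: {-6, -5}

Each tropical root is a break point of the lower envelope of the lines y = a_i + i · x (there are 3 lines, with slopes 0, 1, ..., 2). Only the lines that attain the minimum somewhere contribute to roots; other lines are dominated. Here the surviving (envelope) indices are i = 2, i = 1, i = 0.
Intersections between consecutive envelope lines give the roots: for adjacent envelope indices i < j the intersection is x = (a_i − a_j) / (j − i). Reading off the sorted break points: {-6, -5}.
Verification: at each break x_0, at least two indices attain the minimum of min_i(a_i + i · x_0).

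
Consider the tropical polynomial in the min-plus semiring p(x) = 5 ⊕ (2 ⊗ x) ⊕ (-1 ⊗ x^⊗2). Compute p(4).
p(4) = 5

A tropical monomial a ⊗ x^⊗i evaluates to a + i · x. Evaluating each term at x = 4:
  Term 0 contributes 5 + 0 · 4 = 5
  Term 1 contributes 2 + 1 · 4 = 6
  Term 2 contributes -1 + 2 · 4 = 7
p(4) = ⊕ of these = min[5, 6, 7] = 5.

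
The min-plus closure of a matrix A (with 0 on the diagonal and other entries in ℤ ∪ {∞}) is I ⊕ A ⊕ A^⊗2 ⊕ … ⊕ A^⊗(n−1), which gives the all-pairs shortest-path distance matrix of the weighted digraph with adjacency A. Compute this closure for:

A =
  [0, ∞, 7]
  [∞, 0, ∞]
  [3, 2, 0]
Closure =
  [0, 9, 7]
  [∞, 0, ∞]
  [3, 2, 0]

This is the Floyd-Warshall all-pairs shortest-path computation. For each intermediate vertex k = 0, 1, …, 2, update dist[i][j] ← min(dist[i][j], dist[i][k] + dist[k][j]). The final matrix gives, for each (i, j), the minimum total weight of any directed path from i to j (possibly empty when i = j).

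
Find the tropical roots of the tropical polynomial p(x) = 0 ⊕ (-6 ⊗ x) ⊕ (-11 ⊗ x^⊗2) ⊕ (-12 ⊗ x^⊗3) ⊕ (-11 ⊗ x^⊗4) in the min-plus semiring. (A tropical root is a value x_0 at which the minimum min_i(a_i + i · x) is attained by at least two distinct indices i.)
Roots: {-1, 1, 5, 6}

Each tropical root is a break point of the lower envelope of the lines y = a_i + i · x (there are 5 lines, with slopes 0, 1, ..., 4). Only the lines that attain the minimum somewhere contribute to roots; other lines are dominated. Here the surviving (envelope) indices are i = 4, i = 3, i = 2, i = 1, i = 0.
Intersections between consecutive envelope lines give the roots: for adjacent envelope indices i < j the intersection is x = (a_i − a_j) / (j − i). Reading off the sorted break points: {-1, 1, 5, 6}.
Verification: at each break x_0, at least two indices attain the minimum of min_i(a_i + i · x_0).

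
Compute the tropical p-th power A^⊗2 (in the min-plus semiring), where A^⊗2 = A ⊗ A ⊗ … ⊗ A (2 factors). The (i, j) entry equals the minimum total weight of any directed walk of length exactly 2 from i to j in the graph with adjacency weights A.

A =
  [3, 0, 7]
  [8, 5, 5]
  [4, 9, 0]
A^⊗2 =
  [6, 3, 5]
  [9, 8, 5]
  [4, 4, 0]

Each entry (A^⊗2)_ij equals the minimum over all length-2 walks i = v_0 → v_1 → … → v_2 = j of Σ_t A[v_t][v_{t+1}]. For example, for (i, j) = (0, 2) we minimise over 3 possible intermediate vertex sequences; the minimum is 5, attained along the walk 0 → 1 → 2.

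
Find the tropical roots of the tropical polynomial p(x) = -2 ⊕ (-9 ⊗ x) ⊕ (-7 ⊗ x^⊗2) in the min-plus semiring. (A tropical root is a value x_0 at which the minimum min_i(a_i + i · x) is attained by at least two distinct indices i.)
Roots: {-2, 7}

Each tropical root is a break point of the lower envelope of the lines y = a_i + i · x (there are 3 lines, with slopes 0, 1, ..., 2). Only the lines that attain the minimum somewhere contribute to roots; other lines are dominated. Here the surviving (envelope) indices are i = 2, i = 1, i = 0.
Intersections between consecutive envelope lines give the roots: for adjacent envelope indices i < j the intersection is x = (a_i − a_j) / (j − i). Reading off the sorted break points: {-2, 7}.
Verification: at each break x_0, at least two indices attain the minimum of min_i(a_i + i · x_0).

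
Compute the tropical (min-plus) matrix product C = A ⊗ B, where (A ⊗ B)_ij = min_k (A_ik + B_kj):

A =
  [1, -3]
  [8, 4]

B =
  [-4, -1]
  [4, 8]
A ⊗ B =
  [-3, 0]
  [4, 7]

Apply the min-plus product entry-by-entry:
  C[0][0] = min over k of (A[0][0] + B[0][0] = 1 + -4 = -3, A[0][1] + B[1][0] = -3 + 4 = 1) = -3 (attained at k = 0)
  C[0][1] = min over k of (A[0][0] + B[0][1] = 1 + -1 = 0, A[0][1] + B[1][1] = -3 + 8 = 5) = 0 (attained at k = 0)
  C[1][0] = min over k of (A[1][0] + B[0][0] = 8 + -4 = 4, A[1][1] + B[1][0] = 4 + 4 = 8) = 4 (attained at k = 0)
  C[1][1] = min over k of (A[1][0] + B[0][1] = 8 + -1 = 7, A[1][1] + B[1][1] = 4 + 8 = 12) = 7 (attained at k = 0)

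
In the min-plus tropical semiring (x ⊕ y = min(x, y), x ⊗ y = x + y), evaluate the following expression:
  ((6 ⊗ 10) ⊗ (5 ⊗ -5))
((6 ⊗ 10) ⊗ (5 ⊗ -5)) = 16

Expand innermost to outermost. Recall ⊕ takes the minimum of its arguments and ⊗ takes their sum. Working out the expression ((6 ⊗ 10) ⊗ (5 ⊗ -5)) gives 16.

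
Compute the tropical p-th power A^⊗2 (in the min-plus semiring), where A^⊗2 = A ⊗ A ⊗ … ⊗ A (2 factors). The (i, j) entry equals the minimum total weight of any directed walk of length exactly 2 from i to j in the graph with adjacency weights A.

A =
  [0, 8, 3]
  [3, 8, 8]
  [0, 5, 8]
A^⊗2 =
  [0, 8, 3]
  [3, 11, 6]
  [0, 8, 3]

Each entry (A^⊗2)_ij equals the minimum over all length-2 walks i = v_0 → v_1 → … → v_2 = j of Σ_t A[v_t][v_{t+1}]. For example, for (i, j) = (0, 2) we minimise over 3 possible intermediate vertex sequences; the minimum is 3, attained along the walk 0 → 0 → 2.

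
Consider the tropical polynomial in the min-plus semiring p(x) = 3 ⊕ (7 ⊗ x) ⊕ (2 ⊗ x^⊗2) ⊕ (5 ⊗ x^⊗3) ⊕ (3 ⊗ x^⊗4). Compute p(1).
p(1) = 3

A tropical monomial a ⊗ x^⊗i evaluates to a + i · x. Evaluating each term at x = 1:
  Term 0 contributes 3 + 0 · 1 = 3
  Term 1 contributes 7 + 1 · 1 = 8
  Term 2 contributes 2 + 2 · 1 = 4
  Term 3 contributes 5 + 3 · 1 = 8
  Term 4 contributes 3 + 4 · 1 = 7
p(1) = ⊕ of these = min[3, 8, 4, 8, 7] = 3.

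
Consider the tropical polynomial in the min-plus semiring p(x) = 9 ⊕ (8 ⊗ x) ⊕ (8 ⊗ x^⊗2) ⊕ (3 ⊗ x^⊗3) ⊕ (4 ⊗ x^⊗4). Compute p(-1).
p(-1) = 0

A tropical monomial a ⊗ x^⊗i evaluates to a + i · x. Evaluating each term at x = -1:
  Term 0 contributes 9 + 0 · -1 = 9
  Term 1 contributes 8 + 1 · -1 = 7
  Term 2 contributes 8 + 2 · -1 = 6
  Term 3 contributes 3 + 3 · -1 = 0
  Term 4 contributes 4 + 4 · -1 = 0
p(-1) = ⊕ of these = min[9, 7, 6, 0, 0] = 0.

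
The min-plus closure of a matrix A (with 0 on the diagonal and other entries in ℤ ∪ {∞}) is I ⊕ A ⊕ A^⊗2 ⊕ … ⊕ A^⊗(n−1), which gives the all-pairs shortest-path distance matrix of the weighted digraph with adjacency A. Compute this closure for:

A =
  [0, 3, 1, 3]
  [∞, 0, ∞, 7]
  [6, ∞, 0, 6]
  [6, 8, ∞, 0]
Closure =
  [0, 3, 1, 3]
  [13, 0, 14, 7]
  [6, 9, 0, 6]
  [6, 8, 7, 0]

This is the Floyd-Warshall all-pairs shortest-path computation. For each intermediate vertex k = 0, 1, …, 3, update dist[i][j] ← min(dist[i][j], dist[i][k] + dist[k][j]). The final matrix gives, for each (i, j), the minimum total weight of any directed path from i to j (possibly empty when i = j).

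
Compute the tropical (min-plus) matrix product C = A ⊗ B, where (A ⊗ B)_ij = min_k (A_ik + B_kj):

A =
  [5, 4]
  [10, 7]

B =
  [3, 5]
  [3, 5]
A ⊗ B =
  [7, 9]
  [10, 12]

Apply the min-plus product entry-by-entry:
  C[0][0] = min over k of (A[0][0] + B[0][0] = 5 + 3 = 8, A[0][1] + B[1][0] = 4 + 3 = 7) = 7 (attained at k = 1)
  C[0][1] = min over k of (A[0][0] + B[0][1] = 5 + 5 = 10, A[0][1] + B[1][1] = 4 + 5 = 9) = 9 (attained at k = 1)
  C[1][0] = min over k of (A[1][0] + B[0][0] = 10 + 3 = 13, A[1][1] + B[1][0] = 7 + 3 = 10) = 10 (attained at k = 1)
  C[1][1] = min over k of (A[1][0] + B[0][1] = 10 + 5 = 15, A[1][1] + B[1][1] = 7 + 5 = 12) = 12 (attained at k = 1)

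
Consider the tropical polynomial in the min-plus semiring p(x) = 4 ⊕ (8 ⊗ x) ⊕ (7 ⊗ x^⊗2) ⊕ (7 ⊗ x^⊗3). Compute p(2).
p(2) = 4

A tropical monomial a ⊗ x^⊗i evaluates to a + i · x. Evaluating each term at x = 2:
  Term 0 contributes 4 + 0 · 2 = 4
  Term 1 contributes 8 + 1 · 2 = 10
  Term 2 contributes 7 + 2 · 2 = 11
  Term 3 contributes 7 + 3 · 2 = 13
p(2) = ⊕ of these = min[4, 10, 11, 13] = 4.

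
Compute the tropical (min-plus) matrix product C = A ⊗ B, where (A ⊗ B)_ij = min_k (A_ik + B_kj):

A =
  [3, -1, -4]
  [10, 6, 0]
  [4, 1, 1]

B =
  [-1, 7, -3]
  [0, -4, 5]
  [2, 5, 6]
A ⊗ B =
  [-2, -5, 0]
  [2, 2, 6]
  [1, -3, 1]

Apply the min-plus product entry-by-entry:
  C[0][0] = min over k of (A[0][0] + B[0][0] = 3 + -1 = 2, A[0][1] + B[1][0] = -1 + 0 = -1, A[0][2] + B[2][0] = -4 + 2 = -2) = -2 (attained at k = 2)
  C[0][1] = min over k of (A[0][0] + B[0][1] = 3 + 7 = 10, A[0][1] + B[1][1] = -1 + -4 = -5, A[0][2] + B[2][1] = -4 + 5 = 1) = -5 (attained at k = 1)
  C[0][2] = min over k of (A[0][0] + B[0][2] = 3 + -3 = 0, A[0][1] + B[1][2] = -1 + 5 = 4, A[0][2] + B[2][2] = -4 + 6 = 2) = 0 (attained at k = 0)
  C[1][0] = min over k of (A[1][0] + B[0][0] = 10 + -1 = 9, A[1][1] + B[1][0] = 6 + 0 = 6, A[1][2] + B[2][0] = 0 + 2 = 2) = 2 (attained at k = 2)
  C[1][1] = min over k of (A[1][0] + B[0][1] = 10 + 7 = 17, A[1][1] + B[1][1] = 6 + -4 = 2, A[1][2] + B[2][1] = 0 + 5 = 5) = 2 (attained at k = 1)
  C[1][2] = min over k of (A[1][0] + B[0][2] = 10 + -3 = 7, A[1][1] + B[1][2] = 6 + 5 = 11, A[1][2] + B[2][2] = 0 + 6 = 6) = 6 (attained at k = 2)
  C[2][0] = min over k of (A[2][0] + B[0][0] = 4 + -1 = 3, A[2][1] + B[1][0] = 1 + 0 = 1, A[2][2] + B[2][0] = 1 + 2 = 3) = 1 (attained at k = 1)
  C[2][1] = min over k of (A[2][0] + B[0][1] = 4 + 7 = 11, A[2][1] + B[1][1] = 1 + -4 = -3, A[2][2] + B[2][1] = 1 + 5 = 6) = -3 (attained at k = 1)
  C[2][2] = min over k of (A[2][0] + B[0][2] = 4 + -3 = 1, A[2][1] + B[1][2] = 1 + 5 = 6, A[2][2] + B[2][2] = 1 + 6 = 7) = 1 (attained at k = 0)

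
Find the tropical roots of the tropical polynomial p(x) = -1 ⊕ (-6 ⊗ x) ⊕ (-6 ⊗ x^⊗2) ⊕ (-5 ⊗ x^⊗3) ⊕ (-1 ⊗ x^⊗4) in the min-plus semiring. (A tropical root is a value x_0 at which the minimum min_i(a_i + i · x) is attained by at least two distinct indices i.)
Roots: {-4, -1, 0, 5}

Each tropical root is a break point of the lower envelope of the lines y = a_i + i · x (there are 5 lines, with slopes 0, 1, ..., 4). Only the lines that attain the minimum somewhere contribute to roots; other lines are dominated. Here the surviving (envelope) indices are i = 4, i = 3, i = 2, i = 1, i = 0.
Intersections between consecutive envelope lines give the roots: for adjacent envelope indices i < j the intersection is x = (a_i − a_j) / (j − i). Reading off the sorted break points: {-4, -1, 0, 5}.
Verification: at each break x_0, at least two indices attain the minimum of min_i(a_i + i · x_0).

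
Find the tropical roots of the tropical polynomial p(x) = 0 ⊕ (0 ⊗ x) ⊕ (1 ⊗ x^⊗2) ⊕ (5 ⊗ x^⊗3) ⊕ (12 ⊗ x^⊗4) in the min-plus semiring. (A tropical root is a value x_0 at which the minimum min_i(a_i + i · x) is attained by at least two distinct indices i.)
Roots: {-7, -4, -1, 0}

Each tropical root is a break point of the lower envelope of the lines y = a_i + i · x (there are 5 lines, with slopes 0, 1, ..., 4). Only the lines that attain the minimum somewhere contribute to roots; other lines are dominated. Here the surviving (envelope) indices are i = 4, i = 3, i = 2, i = 1, i = 0.
Intersections between consecutive envelope lines give the roots: for adjacent envelope indices i < j the intersection is x = (a_i − a_j) / (j − i). Reading off the sorted break points: {-7, -4, -1, 0}.
Verification: at each break x_0, at least two indices attain the minimum of min_i(a_i + i · x_0).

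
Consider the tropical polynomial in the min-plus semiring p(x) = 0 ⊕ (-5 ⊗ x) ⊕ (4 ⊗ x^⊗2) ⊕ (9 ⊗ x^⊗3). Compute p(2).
p(2) = -3

A tropical monomial a ⊗ x^⊗i evaluates to a + i · x. Evaluating each term at x = 2:
  Term 0 contributes 0 + 0 · 2 = 0
  Term 1 contributes -5 + 1 · 2 = -3
  Term 2 contributes 4 + 2 · 2 = 8
  Term 3 contributes 9 + 3 · 2 = 15
p(2) = ⊕ of these = min[0, -3, 8, 15] = -3.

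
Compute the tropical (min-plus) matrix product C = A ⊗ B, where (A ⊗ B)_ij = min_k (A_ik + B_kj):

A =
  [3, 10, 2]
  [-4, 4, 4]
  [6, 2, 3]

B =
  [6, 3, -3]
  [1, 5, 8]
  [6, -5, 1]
A ⊗ B =
  [8, -3, 0]
  [2, -1, -7]
  [3, -2, 3]

Apply the min-plus product entry-by-entry:
  C[0][0] = min over k of (A[0][0] + B[0][0] = 3 + 6 = 9, A[0][1] + B[1][0] = 10 + 1 = 11, A[0][2] + B[2][0] = 2 + 6 = 8) = 8 (attained at k = 2)
  C[0][1] = min over k of (A[0][0] + B[0][1] = 3 + 3 = 6, A[0][1] + B[1][1] = 10 + 5 = 15, A[0][2] + B[2][1] = 2 + -5 = -3) = -3 (attained at k = 2)
  C[0][2] = min over k of (A[0][0] + B[0][2] = 3 + -3 = 0, A[0][1] + B[1][2] = 10 + 8 = 18, A[0][2] + B[2][2] = 2 + 1 = 3) = 0 (attained at k = 0)
  C[1][0] = min over k of (A[1][0] + B[0][0] = -4 + 6 = 2, A[1][1] + B[1][0] = 4 + 1 = 5, A[1][2] + B[2][0] = 4 + 6 = 10) = 2 (attained at k = 0)
  C[1][1] = min over k of (A[1][0] + B[0][1] = -4 + 3 = -1, A[1][1] + B[1][1] = 4 + 5 = 9, A[1][2] + B[2][1] = 4 + -5 = -1) = -1 (attained at k = 0)
  C[1][2] = min over k of (A[1][0] + B[0][2] = -4 + -3 = -7, A[1][1] + B[1][2] = 4 + 8 = 12, A[1][2] + B[2][2] = 4 + 1 = 5) = -7 (attained at k = 0)
  C[2][0] = min over k of (A[2][0] + B[0][0] = 6 + 6 = 12, A[2][1] + B[1][0] = 2 + 1 = 3, A[2][2] + B[2][0] = 3 + 6 = 9) = 3 (attained at k = 1)
  C[2][1] = min over k of (A[2][0] + B[0][1] = 6 + 3 = 9, A[2][1] + B[1][1] = 2 + 5 = 7, A[2][2] + B[2][1] = 3 + -5 = -2) = -2 (attained at k = 2)
  C[2][2] = min over k of (A[2][0] + B[0][2] = 6 + -3 = 3, A[2][1] + B[1][2] = 2 + 8 = 10, A[2][2] + B[2][2] = 3 + 1 = 4) = 3 (attained at k = 0)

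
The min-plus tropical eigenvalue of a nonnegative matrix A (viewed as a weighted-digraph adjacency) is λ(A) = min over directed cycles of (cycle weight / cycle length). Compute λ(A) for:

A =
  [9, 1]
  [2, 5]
λ(A) = 3/2

Enumerate directed cycles and compute their means (weight / length). Sample:
  cycle 0 → 0: weight = 9, length = 1, mean = 9/1 ≈ 9.000
  cycle 1 → 1: weight = 5, length = 1, mean = 5/1 ≈ 5.000
  cycle 0 → 1 → 0: weight = 3, length = 2, mean = 3/2 ≈ 1.500
  cycle 1 → 0 → 1: weight = 3, length = 2, mean = 3/2 ≈ 1.500
Minimum mean = 1.500, attained e.g. along the cycle 0 → 1 → 0 with weight 3 and length 2. So λ(A) = 3/2 = 3/2.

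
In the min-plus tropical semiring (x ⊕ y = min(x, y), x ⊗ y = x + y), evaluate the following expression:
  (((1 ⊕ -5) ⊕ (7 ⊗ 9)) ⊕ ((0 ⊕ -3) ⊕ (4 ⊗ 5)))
(((1 ⊕ -5) ⊕ (7 ⊗ 9)) ⊕ ((0 ⊕ -3) ⊕ (4 ⊗ 5))) = -5

Expand innermost to outermost. Recall ⊕ takes the minimum of its arguments and ⊗ takes their sum. Working out the expression (((1 ⊕ -5) ⊕ (7 ⊗ 9)) ⊕ ((0 ⊕ -3) ⊕ (4 ⊗ 5))) gives -5.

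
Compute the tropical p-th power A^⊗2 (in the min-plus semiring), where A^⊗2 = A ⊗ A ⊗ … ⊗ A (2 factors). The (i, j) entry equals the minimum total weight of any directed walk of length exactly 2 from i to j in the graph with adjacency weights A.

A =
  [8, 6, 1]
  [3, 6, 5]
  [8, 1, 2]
A^⊗2 =
  [9, 2, 3]
  [9, 6, 4]
  [4, 3, 4]

Each entry (A^⊗2)_ij equals the minimum over all length-2 walks i = v_0 → v_1 → … → v_2 = j of Σ_t A[v_t][v_{t+1}]. For example, for (i, j) = (0, 2) we minimise over 3 possible intermediate vertex sequences; the minimum is 3, attained along the walk 0 → 2 → 2.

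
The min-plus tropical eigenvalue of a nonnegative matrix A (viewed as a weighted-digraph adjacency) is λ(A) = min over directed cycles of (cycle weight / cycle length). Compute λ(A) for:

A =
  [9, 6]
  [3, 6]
λ(A) = 9/2

Enumerate directed cycles and compute their means (weight / length). Sample:
  cycle 0 → 0: weight = 9, length = 1, mean = 9/1 ≈ 9.000
  cycle 1 → 1: weight = 6, length = 1, mean = 6/1 ≈ 6.000
  cycle 0 → 1 → 0: weight = 9, length = 2, mean = 9/2 ≈ 4.500
  cycle 1 → 0 → 1: weight = 9, length = 2, mean = 9/2 ≈ 4.500
Minimum mean = 4.500, attained e.g. along the cycle 0 → 1 → 0 with weight 9 and length 2. So λ(A) = 9/2 = 9/2.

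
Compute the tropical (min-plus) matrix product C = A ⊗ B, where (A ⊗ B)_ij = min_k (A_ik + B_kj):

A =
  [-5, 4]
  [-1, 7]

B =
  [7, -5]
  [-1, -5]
A ⊗ B =
  [2, -10]
  [6, -6]

Apply the min-plus product entry-by-entry:
  C[0][0] = min over k of (A[0][0] + B[0][0] = -5 + 7 = 2, A[0][1] + B[1][0] = 4 + -1 = 3) = 2 (attained at k = 0)
  C[0][1] = min over k of (A[0][0] + B[0][1] = -5 + -5 = -10, A[0][1] + B[1][1] = 4 + -5 = -1) = -10 (attained at k = 0)
  C[1][0] = min over k of (A[1][0] + B[0][0] = -1 + 7 = 6, A[1][1] + B[1][0] = 7 + -1 = 6) = 6 (attained at k = 0)
  C[1][1] = min over k of (A[1][0] + B[0][1] = -1 + -5 = -6, A[1][1] + B[1][1] = 7 + -5 = 2) = -6 (attained at k = 0)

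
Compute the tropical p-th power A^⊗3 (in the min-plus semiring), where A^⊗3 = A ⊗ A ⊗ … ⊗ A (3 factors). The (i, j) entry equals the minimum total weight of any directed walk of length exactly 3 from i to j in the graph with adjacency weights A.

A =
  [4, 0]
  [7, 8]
A^⊗3 =
  [11, 7]
  [14, 11]

Each entry (A^⊗3)_ij equals the minimum over all length-3 walks i = v_0 → v_1 → … → v_3 = j of Σ_t A[v_t][v_{t+1}]. For example, for (i, j) = (0, 1) we minimise over 4 possible intermediate vertex sequences; the minimum is 7, attained along the walk 0 → 1 → 0 → 1.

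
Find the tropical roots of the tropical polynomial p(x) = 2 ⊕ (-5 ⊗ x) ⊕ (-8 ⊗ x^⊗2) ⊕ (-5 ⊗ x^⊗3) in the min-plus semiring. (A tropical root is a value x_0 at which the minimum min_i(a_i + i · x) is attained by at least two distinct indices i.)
Roots: {-3, 3, 7}

Each tropical root is a break point of the lower envelope of the lines y = a_i + i · x (there are 4 lines, with slopes 0, 1, ..., 3). Only the lines that attain the minimum somewhere contribute to roots; other lines are dominated. Here the surviving (envelope) indices are i = 3, i = 2, i = 1, i = 0.
Intersections between consecutive envelope lines give the roots: for adjacent envelope indices i < j the intersection is x = (a_i − a_j) / (j − i). Reading off the sorted break points: {-3, 3, 7}.
Verification: at each break x_0, at least two indices attain the minimum of min_i(a_i + i · x_0).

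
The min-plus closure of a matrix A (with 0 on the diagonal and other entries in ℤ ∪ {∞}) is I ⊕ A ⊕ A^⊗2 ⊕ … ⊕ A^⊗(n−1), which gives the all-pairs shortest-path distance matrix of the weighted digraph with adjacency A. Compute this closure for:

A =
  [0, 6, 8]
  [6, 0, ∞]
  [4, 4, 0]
Closure =
  [0, 6, 8]
  [6, 0, 14]
  [4, 4, 0]

This is the Floyd-Warshall all-pairs shortest-path computation. For each intermediate vertex k = 0, 1, …, 2, update dist[i][j] ← min(dist[i][j], dist[i][k] + dist[k][j]). The final matrix gives, for each (i, j), the minimum total weight of any directed path from i to j (possibly empty when i = j).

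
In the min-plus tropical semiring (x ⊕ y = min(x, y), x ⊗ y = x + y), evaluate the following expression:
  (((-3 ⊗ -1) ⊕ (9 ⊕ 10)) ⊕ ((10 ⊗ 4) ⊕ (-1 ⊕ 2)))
(((-3 ⊗ -1) ⊕ (9 ⊕ 10)) ⊕ ((10 ⊗ 4) ⊕ (-1 ⊕ 2))) = -4

Expand innermost to outermost. Recall ⊕ takes the minimum of its arguments and ⊗ takes their sum. Working out the expression (((-3 ⊗ -1) ⊕ (9 ⊕ 10)) ⊕ ((10 ⊗ 4) ⊕ (-1 ⊕ 2))) gives -4.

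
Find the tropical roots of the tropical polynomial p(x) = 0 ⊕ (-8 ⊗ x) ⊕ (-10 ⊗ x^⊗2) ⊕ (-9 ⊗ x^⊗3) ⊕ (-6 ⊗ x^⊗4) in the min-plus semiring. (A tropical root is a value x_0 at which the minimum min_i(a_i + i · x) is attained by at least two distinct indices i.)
Roots: {-3, -1, 2, 8}

Each tropical root is a break point of the lower envelope of the lines y = a_i + i · x (there are 5 lines, with slopes 0, 1, ..., 4). Only the lines that attain the minimum somewhere contribute to roots; other lines are dominated. Here the surviving (envelope) indices are i = 4, i = 3, i = 2, i = 1, i = 0.
Intersections between consecutive envelope lines give the roots: for adjacent envelope indices i < j the intersection is x = (a_i − a_j) / (j − i). Reading off the sorted break points: {-3, -1, 2, 8}.
Verification: at each break x_0, at least two indices attain the minimum of min_i(a_i + i · x_0).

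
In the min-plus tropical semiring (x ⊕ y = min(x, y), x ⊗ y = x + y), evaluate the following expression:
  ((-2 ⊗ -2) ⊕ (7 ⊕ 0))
((-2 ⊗ -2) ⊕ (7 ⊕ 0)) = -4

Expand innermost to outermost. Recall ⊕ takes the minimum of its arguments and ⊗ takes their sum. Working out the expression ((-2 ⊗ -2) ⊕ (7 ⊕ 0)) gives -4.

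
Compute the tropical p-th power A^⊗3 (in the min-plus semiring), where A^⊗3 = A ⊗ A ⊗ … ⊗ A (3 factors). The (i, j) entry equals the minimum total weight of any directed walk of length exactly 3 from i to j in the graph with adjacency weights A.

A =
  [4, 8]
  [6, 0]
A^⊗3 =
  [12, 8]
  [6, 0]

Each entry (A^⊗3)_ij equals the minimum over all length-3 walks i = v_0 → v_1 → … → v_3 = j of Σ_t A[v_t][v_{t+1}]. For example, for (i, j) = (0, 1) we minimise over 4 possible intermediate vertex sequences; the minimum is 8, attained along the walk 0 → 1 → 1 → 1.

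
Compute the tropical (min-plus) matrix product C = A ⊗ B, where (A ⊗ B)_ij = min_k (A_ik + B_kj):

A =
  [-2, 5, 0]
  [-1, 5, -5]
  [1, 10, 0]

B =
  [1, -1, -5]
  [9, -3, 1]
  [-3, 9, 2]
A ⊗ B =
  [-3, -3, -7]
  [-8, -2, -6]
  [-3, 0, -4]

Apply the min-plus product entry-by-entry:
  C[0][0] = min over k of (A[0][0] + B[0][0] = -2 + 1 = -1, A[0][1] + B[1][0] = 5 + 9 = 14, A[0][2] + B[2][0] = 0 + -3 = -3) = -3 (attained at k = 2)
  C[0][1] = min over k of (A[0][0] + B[0][1] = -2 + -1 = -3, A[0][1] + B[1][1] = 5 + -3 = 2, A[0][2] + B[2][1] = 0 + 9 = 9) = -3 (attained at k = 0)
  C[0][2] = min over k of (A[0][0] + B[0][2] = -2 + -5 = -7, A[0][1] + B[1][2] = 5 + 1 = 6, A[0][2] + B[2][2] = 0 + 2 = 2) = -7 (attained at k = 0)
  C[1][0] = min over k of (A[1][0] + B[0][0] = -1 + 1 = 0, A[1][1] + B[1][0] = 5 + 9 = 14, A[1][2] + B[2][0] = -5 + -3 = -8) = -8 (attained at k = 2)
  C[1][1] = min over k of (A[1][0] + B[0][1] = -1 + -1 = -2, A[1][1] + B[1][1] = 5 + -3 = 2, A[1][2] + B[2][1] = -5 + 9 = 4) = -2 (attained at k = 0)
  C[1][2] = min over k of (A[1][0] + B[0][2] = -1 + -5 = -6, A[1][1] + B[1][2] = 5 + 1 = 6, A[1][2] + B[2][2] = -5 + 2 = -3) = -6 (attained at k = 0)
  C[2][0] = min over k of (A[2][0] + B[0][0] = 1 + 1 = 2, A[2][1] + B[1][0] = 10 + 9 = 19, A[2][2] + B[2][0] = 0 + -3 = -3) = -3 (attained at k = 2)
  C[2][1] = min over k of (A[2][0] + B[0][1] = 1 + -1 = 0, A[2][1] + B[1][1] = 10 + -3 = 7, A[2][2] + B[2][1] = 0 + 9 = 9) = 0 (attained at k = 0)
  C[2][2] = min over k of (A[2][0] + B[0][2] = 1 + -5 = -4, A[2][1] + B[1][2] = 10 + 1 = 11, A[2][2] + B[2][2] = 0 + 2 = 2) = -4 (attained at k = 0)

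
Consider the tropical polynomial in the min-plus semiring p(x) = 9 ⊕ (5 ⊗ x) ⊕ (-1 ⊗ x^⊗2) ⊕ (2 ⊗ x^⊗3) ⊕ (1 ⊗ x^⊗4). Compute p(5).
p(5) = 9

A tropical monomial a ⊗ x^⊗i evaluates to a + i · x. Evaluating each term at x = 5:
  Term 0 contributes 9 + 0 · 5 = 9
  Term 1 contributes 5 + 1 · 5 = 10
  Term 2 contributes -1 + 2 · 5 = 9
  Term 3 contributes 2 + 3 · 5 = 17
  Term 4 contributes 1 + 4 · 5 = 21
p(5) = ⊕ of these = min[9, 10, 9, 17, 21] = 9.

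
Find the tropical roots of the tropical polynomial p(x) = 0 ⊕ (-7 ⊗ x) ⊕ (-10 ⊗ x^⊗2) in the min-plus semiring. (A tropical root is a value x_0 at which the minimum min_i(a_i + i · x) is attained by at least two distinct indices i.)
Roots: {3, 7}

Each tropical root is a break point of the lower envelope of the lines y = a_i + i · x (there are 3 lines, with slopes 0, 1, ..., 2). Only the lines that attain the minimum somewhere contribute to roots; other lines are dominated. Here the surviving (envelope) indices are i = 2, i = 1, i = 0.
Intersections between consecutive envelope lines give the roots: for adjacent envelope indices i < j the intersection is x = (a_i − a_j) / (j − i). Reading off the sorted break points: {3, 7}.
Verification: at each break x_0, at least two indices attain the minimum of min_i(a_i + i · x_0).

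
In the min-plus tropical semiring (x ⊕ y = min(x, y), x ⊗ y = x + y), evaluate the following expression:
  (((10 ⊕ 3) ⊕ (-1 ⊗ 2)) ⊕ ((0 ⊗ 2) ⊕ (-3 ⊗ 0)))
(((10 ⊕ 3) ⊕ (-1 ⊗ 2)) ⊕ ((0 ⊗ 2) ⊕ (-3 ⊗ 0))) = -3

Expand innermost to outermost. Recall ⊕ takes the minimum of its arguments and ⊗ takes their sum. Working out the expression (((10 ⊕ 3) ⊕ (-1 ⊗ 2)) ⊕ ((0 ⊗ 2) ⊕ (-3 ⊗ 0))) gives -3.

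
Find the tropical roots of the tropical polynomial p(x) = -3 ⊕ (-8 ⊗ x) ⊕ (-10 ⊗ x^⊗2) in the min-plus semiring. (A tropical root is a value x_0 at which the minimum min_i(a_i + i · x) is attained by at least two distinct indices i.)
Roots: {2, 5}

Each tropical root is a break point of the lower envelope of the lines y = a_i + i · x (there are 3 lines, with slopes 0, 1, ..., 2). Only the lines that attain the minimum somewhere contribute to roots; other lines are dominated. Here the surviving (envelope) indices are i = 2, i = 1, i = 0.
Intersections between consecutive envelope lines give the roots: for adjacent envelope indices i < j the intersection is x = (a_i − a_j) / (j − i). Reading off the sorted break points: {2, 5}.
Verification: at each break x_0, at least two indices attain the minimum of min_i(a_i + i · x_0).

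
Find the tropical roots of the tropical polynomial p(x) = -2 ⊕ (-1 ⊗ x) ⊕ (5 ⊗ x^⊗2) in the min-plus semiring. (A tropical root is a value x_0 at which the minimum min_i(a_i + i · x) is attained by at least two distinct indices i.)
Roots: {-6, -1}

Each tropical root is a break point of the lower envelope of the lines y = a_i + i · x (there are 3 lines, with slopes 0, 1, ..., 2). Only the lines that attain the minimum somewhere contribute to roots; other lines are dominated. Here the surviving (envelope) indices are i = 2, i = 1, i = 0.
Intersections between consecutive envelope lines give the roots: for adjacent envelope indices i < j the intersection is x = (a_i − a_j) / (j − i). Reading off the sorted break points: {-6, -1}.
Verification: at each break x_0, at least two indices attain the minimum of min_i(a_i + i · x_0).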